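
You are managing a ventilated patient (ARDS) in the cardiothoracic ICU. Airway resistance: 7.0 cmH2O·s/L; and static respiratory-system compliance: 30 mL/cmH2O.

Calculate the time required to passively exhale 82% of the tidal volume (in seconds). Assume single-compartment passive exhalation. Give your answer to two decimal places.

0.36

τ = R × C = 7.0 × 30 mL/cmH2O = 7.0 × 0.030 L/cmH2O = 0.21 s.
Exhaled fraction f = 1 − e^(−t/τ) → t = −τ·ln(1 − f) = −0.21·ln(0.18) = 0.3601 s.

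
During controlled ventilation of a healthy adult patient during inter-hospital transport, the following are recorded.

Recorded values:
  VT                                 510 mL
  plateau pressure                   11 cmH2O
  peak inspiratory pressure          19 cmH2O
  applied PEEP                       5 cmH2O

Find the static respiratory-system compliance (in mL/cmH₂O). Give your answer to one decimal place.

Cstat = Vt / (Pplat − PEEP) = 510 / (11 − 5) = 510 / 6.0 = 85.0 mL/cmH2O.

85.0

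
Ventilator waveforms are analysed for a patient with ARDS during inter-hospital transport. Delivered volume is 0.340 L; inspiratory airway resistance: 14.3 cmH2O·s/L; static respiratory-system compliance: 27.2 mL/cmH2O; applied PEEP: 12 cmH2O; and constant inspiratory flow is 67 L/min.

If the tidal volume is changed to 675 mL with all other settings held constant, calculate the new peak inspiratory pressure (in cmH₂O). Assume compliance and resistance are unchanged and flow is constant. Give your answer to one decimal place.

Flow: 67 L/min ÷ 60 = 1.1167 L/s.
PIP = Vt/C + R·V̇ + PEEP (constant-flow equation of motion).
Only the elastic term changes: ΔPIP = ΔVt / C = (675 − 340) / 27.2 = 12.316 cmH2O.
Original PIP = 340/27.2 + 14.3×1.1167 + 12 = 40.469 cmH2O; new PIP = 40.469 + (12.316) = 52.785 cmH2O.

52.8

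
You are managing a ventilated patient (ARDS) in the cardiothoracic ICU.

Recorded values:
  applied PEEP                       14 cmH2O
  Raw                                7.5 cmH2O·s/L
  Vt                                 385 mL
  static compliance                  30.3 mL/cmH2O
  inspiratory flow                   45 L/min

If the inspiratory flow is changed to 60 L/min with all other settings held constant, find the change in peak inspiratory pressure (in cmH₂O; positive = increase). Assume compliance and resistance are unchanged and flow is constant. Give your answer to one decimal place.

Flow: 45 L/min ÷ 60 = 0.75 L/s.
New flow: 60 L/min ÷ 60 = 1 L/s.
PIP = Vt/C + R·V̇ + PEEP (constant-flow equation of motion).
Only the resistive term changes: ΔPIP = R × ΔV̇ = 7.5 × (1 − 0.75) = 7.5 × 0.25 = 1.875 cmH2O.

1.9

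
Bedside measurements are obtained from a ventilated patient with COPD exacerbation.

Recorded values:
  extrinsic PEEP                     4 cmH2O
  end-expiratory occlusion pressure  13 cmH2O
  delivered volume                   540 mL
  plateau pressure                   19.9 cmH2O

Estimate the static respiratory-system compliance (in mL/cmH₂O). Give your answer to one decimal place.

End-expiratory occlusion gives total PEEP = 13 cmH2O (intrinsic PEEP = 13 − 4 = 9). Use total PEEP for the elastic gradient.
Cstat = Vt / (Pplat − PEEPtotal) = 540 / (19.9 − 13) = 540 / 6.9 = 78.261 mL/cmH2O.

78.3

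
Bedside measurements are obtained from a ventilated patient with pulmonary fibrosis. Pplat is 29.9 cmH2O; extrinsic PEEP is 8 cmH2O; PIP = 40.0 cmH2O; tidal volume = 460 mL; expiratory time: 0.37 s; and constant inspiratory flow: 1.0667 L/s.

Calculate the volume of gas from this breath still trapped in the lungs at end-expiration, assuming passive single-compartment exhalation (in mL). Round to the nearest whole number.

72

R = (PIP − Pplat)/V̇ = (40.0 − 29.9) / 1.0667 = 10.1/1.0667 = 9.468 cmH2O·s/L.
C = Vt/(Pplat − PEEP) = 460.0 / (29.9 − 8) = 460.0/21.9 = 21.005 mL/cmH2O.
τ = R × C = 9.468 × 0.02101 L/cmH2O = 0.1989 s.
Fraction remaining = e^(−Te/τ) = e^(−0.37/0.1989) = 0.1556.
Trapped volume = 460.0 × 0.1556 = 71.576 mL.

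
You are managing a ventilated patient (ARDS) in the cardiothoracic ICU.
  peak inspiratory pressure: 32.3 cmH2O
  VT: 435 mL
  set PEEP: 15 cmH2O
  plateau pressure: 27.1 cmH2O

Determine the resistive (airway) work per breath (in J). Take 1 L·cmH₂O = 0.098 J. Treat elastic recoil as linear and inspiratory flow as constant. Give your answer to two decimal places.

0.22

With constant inspiratory flow the resistive pressure is constant at PIP − Pplat = 32.3 − 27.1 = 5.2 cmH2O, so resistive work = 5.2 × 0.435 = 2.262 L·cmH2O.
× 0.098 J/(L·cmH2O) → 0.2217 J.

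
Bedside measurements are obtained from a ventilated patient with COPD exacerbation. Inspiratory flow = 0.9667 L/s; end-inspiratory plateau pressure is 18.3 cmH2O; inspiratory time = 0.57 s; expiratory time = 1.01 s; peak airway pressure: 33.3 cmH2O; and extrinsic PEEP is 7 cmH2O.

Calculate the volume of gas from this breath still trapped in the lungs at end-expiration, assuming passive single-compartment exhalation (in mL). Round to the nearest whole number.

145

Vt = flow × Ti = 0.9667 L/s × 0.57 s × 1000 mL/L = 551.02 mL.
R = (PIP − Pplat)/V̇ = (33.3 − 18.3) / 0.9667 = 15.0/0.9667 = 15.517 cmH2O·s/L.
C = Vt/(Pplat − PEEP) = 551.02 / (18.3 − 7) = 551.02/11.3 = 48.763 mL/cmH2O.
τ = R × C = 15.517 × 0.04876 L/cmH2O = 0.7566 s.
Fraction remaining = e^(−Te/τ) = e^(−1.01/0.7566) = 0.2632.
Trapped volume = 551.02 × 0.2632 = 145.03 mL.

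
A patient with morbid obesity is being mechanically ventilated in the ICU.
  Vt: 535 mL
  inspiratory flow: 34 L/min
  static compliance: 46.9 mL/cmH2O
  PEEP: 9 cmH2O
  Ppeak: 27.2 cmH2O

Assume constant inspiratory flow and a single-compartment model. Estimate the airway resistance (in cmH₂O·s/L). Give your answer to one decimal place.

12.0

Flow: 34 L/min ÷ 60 = 0.5667 L/s.
Equation of motion (constant flow): PIP = Vt/C + R·V̇ + PEEP.
R·V̇ = PIP − Vt/C − PEEP = 27.2 − 535/46.9 − 9 = 27.2 − 11.407 − 9 = 6.793 cmH2O.
R = 6.793 / 0.5667 = 11.987 cmH2O·s/L.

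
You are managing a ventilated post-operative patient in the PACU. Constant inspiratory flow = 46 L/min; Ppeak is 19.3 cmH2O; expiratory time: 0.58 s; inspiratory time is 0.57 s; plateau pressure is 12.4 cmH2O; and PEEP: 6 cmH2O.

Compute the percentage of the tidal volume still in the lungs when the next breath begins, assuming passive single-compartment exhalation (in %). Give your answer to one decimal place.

Flow: 46 L/min ÷ 60 = 0.7667 L/s.
Vt = flow × Ti = 0.7667 L/s × 0.57 s × 1000 mL/L = 437.02 mL.
R = (PIP − Pplat)/V̇ = (19.3 − 12.4) / 0.7667 = 6.9/0.7667 = 9.0 cmH2O·s/L.
C = Vt/(Pplat − PEEP) = 437.02 / (12.4 − 6) = 437.02/6.4 = 68.284 mL/cmH2O.
τ = R × C = 9.0 × 0.06828 L/cmH2O = 0.6145 s.
Fraction remaining at end-expiration = e^(−Te/τ) = e^(−0.58/0.6145) = 0.3891 → 38.91%.

38.9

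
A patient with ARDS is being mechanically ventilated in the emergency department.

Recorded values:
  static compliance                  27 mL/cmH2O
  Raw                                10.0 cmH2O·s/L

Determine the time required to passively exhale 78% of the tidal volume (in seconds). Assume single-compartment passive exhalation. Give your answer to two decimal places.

0.41

τ = R × C = 10.0 × 27 mL/cmH2O = 10.0 × 0.027 L/cmH2O = 0.27 s.
Exhaled fraction f = 1 − e^(−t/τ) → t = −τ·ln(1 − f) = −0.27·ln(0.22) = 0.4088 s.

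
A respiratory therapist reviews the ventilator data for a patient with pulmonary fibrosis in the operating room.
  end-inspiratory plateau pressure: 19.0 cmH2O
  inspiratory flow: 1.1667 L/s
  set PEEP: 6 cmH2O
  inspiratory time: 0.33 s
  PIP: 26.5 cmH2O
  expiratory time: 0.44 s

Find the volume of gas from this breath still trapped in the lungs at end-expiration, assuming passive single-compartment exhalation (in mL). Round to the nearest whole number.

38

Vt = flow × Ti = 1.1667 L/s × 0.33 s × 1000 mL/L = 385.01 mL.
R = (PIP − Pplat)/V̇ = (26.5 − 19.0) / 1.1667 = 7.5/1.1667 = 6.428 cmH2O·s/L.
C = Vt/(Pplat − PEEP) = 385.01 / (19.0 − 6) = 385.01/13.0 = 29.616 mL/cmH2O.
τ = R × C = 6.428 × 0.02962 L/cmH2O = 0.1904 s.
Fraction remaining = e^(−Te/τ) = e^(−0.44/0.1904) = 0.09917.
Trapped volume = 385.01 × 0.09917 = 38.181 mL.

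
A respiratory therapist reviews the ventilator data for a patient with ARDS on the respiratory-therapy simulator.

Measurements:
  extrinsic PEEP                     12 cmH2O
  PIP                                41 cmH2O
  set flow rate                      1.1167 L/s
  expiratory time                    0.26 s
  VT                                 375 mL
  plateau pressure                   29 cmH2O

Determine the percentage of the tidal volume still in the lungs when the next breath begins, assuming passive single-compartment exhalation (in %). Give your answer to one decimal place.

R = (PIP − Pplat)/V̇ = (41 − 29) / 1.1167 = 12.0/1.1167 = 10.746 cmH2O·s/L.
C = Vt/(Pplat − PEEP) = 375.0 / (29 − 12) = 375.0/17.0 = 22.059 mL/cmH2O.
τ = R × C = 10.746 × 0.02206 L/cmH2O = 0.2371 s.
Fraction remaining at end-expiration = e^(−Te/τ) = e^(−0.26/0.2371) = 0.334 → 33.4%.

33.4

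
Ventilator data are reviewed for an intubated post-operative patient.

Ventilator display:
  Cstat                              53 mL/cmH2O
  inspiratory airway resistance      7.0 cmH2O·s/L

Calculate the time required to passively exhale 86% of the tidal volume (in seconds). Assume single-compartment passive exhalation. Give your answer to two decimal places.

0.73

τ = R × C = 7.0 × 53 mL/cmH2O = 7.0 × 0.053 L/cmH2O = 0.371 s.
Exhaled fraction f = 1 − e^(−t/τ) → t = −τ·ln(1 − f) = −0.371·ln(0.14) = 0.7294 s.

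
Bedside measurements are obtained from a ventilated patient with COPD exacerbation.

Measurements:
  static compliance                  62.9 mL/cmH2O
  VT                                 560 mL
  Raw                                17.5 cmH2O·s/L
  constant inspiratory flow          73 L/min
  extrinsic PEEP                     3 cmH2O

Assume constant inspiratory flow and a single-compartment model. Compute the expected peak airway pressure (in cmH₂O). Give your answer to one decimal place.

Flow: 73 L/min ÷ 60 = 1.2167 L/s.
Equation of motion (constant flow): PIP = Vt/C + R·V̇ + PEEP.
PIP = 560/62.9 + 17.5×1.2167 + 3 = 8.903 + 21.292 + 3 = 33.195 cmH2O.

33.2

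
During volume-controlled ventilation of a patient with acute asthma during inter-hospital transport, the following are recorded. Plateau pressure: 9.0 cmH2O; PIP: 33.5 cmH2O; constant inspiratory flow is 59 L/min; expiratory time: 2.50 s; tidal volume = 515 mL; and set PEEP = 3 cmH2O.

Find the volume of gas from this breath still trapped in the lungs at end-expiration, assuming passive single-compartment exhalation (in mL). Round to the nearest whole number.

Flow: 59 L/min ÷ 60 = 0.9833 L/s.
R = (PIP − Pplat)/V̇ = (33.5 − 9.0) / 0.9833 = 24.5/0.9833 = 24.916 cmH2O·s/L.
C = Vt/(Pplat − PEEP) = 515.0 / (9.0 − 3) = 515.0/6.0 = 85.833 mL/cmH2O.
τ = R × C = 24.916 × 0.08583 L/cmH2O = 2.139 s.
Fraction remaining = e^(−Te/τ) = e^(−2.50/2.139) = 0.3107.
Trapped volume = 515.0 × 0.3107 = 160.01 mL.

160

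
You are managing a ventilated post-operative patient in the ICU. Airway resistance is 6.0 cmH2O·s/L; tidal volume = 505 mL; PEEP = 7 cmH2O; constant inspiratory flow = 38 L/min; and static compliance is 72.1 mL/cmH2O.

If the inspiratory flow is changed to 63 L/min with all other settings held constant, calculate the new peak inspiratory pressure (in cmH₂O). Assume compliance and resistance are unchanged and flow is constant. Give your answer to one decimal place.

20.3

Flow: 38 L/min ÷ 60 = 0.6333 L/s.
New flow: 63 L/min ÷ 60 = 1.05 L/s.
PIP = Vt/C + R·V̇ + PEEP (constant-flow equation of motion).
Only the resistive term changes: ΔPIP = R × ΔV̇ = 6.0 × (1.05 − 0.6333) = 6.0 × 0.4167 = 2.5 cmH2O.
Original PIP = 505/72.1 + 6.0×0.6333 + 7 = 17.804 cmH2O; new PIP = 17.804 + (2.5) = 20.304 cmH2O.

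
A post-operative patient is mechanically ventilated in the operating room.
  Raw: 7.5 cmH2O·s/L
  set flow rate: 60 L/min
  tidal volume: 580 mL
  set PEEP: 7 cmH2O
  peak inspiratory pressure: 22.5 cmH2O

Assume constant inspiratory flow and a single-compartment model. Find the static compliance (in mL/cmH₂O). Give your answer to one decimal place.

Flow: 60 L/min ÷ 60 = 1 L/s.
Equation of motion (constant flow): PIP = Vt/C + R·V̇ + PEEP.
Vt/C = PIP − R·V̇ − PEEP = 22.5 − 7.5×1 − 7 = 22.5 − 7.5 − 7 = 8.0 cmH2O.
C = Vt / 8.0 = 580 / 8.0 = 72.5 mL/cmH2O.

72.5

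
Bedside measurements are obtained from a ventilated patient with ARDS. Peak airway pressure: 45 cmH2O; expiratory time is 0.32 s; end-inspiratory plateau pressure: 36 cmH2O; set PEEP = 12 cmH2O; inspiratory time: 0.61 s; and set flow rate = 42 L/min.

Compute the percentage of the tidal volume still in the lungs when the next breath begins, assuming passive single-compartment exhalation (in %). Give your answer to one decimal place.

Flow: 42 L/min ÷ 60 = 0.7 L/s.
Vt = flow × Ti = 0.7 L/s × 0.61 s × 1000 mL/L = 427.0 mL.
R = (PIP − Pplat)/V̇ = (45 − 36) / 0.7 = 9.0/0.7 = 12.857 cmH2O·s/L.
C = Vt/(Pplat − PEEP) = 427.0 / (36 − 12) = 427.0/24.0 = 17.792 mL/cmH2O.
τ = R × C = 12.857 × 0.01779 L/cmH2O = 0.2287 s.
Fraction remaining at end-expiration = e^(−Te/τ) = e^(−0.32/0.2287) = 0.2468 → 24.68%.

24.7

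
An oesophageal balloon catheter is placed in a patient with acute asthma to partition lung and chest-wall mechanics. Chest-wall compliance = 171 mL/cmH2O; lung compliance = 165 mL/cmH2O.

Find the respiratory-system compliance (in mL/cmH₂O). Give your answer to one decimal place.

84.0

Lung and chest wall are elastances in series: 1/Crs = 1/CL + 1/Ccw.
1/Crs = 1/165 + 1/171 = 0.01191.
Crs = 83.963 mL/cmH2O.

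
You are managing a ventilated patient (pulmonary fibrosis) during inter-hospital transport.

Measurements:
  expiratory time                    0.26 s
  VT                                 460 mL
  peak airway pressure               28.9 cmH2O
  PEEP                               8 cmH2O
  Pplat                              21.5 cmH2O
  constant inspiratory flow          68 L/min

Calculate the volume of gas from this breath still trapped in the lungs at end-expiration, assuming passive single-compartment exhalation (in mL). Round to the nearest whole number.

Flow: 68 L/min ÷ 60 = 1.1333 L/s.
R = (PIP − Pplat)/V̇ = (28.9 − 21.5) / 1.1333 = 7.4/1.1333 = 6.53 cmH2O·s/L.
C = Vt/(Pplat − PEEP) = 460.0 / (21.5 − 8) = 460.0/13.5 = 34.074 mL/cmH2O.
τ = R × C = 6.53 × 0.03407 L/cmH2O = 0.2225 s.
Fraction remaining = e^(−Te/τ) = e^(−0.26/0.2225) = 0.3108.
Trapped volume = 460.0 × 0.3108 = 142.97 mL.

143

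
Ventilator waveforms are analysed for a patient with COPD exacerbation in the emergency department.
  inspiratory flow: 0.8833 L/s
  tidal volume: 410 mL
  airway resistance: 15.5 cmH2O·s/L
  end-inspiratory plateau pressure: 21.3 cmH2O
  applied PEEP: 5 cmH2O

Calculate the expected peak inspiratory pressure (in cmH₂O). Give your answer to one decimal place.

35.0

PIP = Pplat + Raw × flow = 21.3 + 15.5 × 0.8833 = 21.3 + 13.691 = 34.991 cmH2O.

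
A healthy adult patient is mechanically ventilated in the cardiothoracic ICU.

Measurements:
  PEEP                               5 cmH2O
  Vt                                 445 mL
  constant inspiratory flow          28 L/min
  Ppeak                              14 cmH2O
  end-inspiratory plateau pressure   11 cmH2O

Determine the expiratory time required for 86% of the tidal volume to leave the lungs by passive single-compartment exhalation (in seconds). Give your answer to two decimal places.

Flow: 28 L/min ÷ 60 = 0.4667 L/s.
R = (PIP − Pplat)/V̇ = (14 − 11) / 0.4667 = 3.0/0.4667 = 6.428 cmH2O·s/L.
C = Vt/(Pplat − PEEP) = 445.0 / (11 − 5) = 445.0/6.0 = 74.167 mL/cmH2O.
τ = R × C = 6.428 × 0.07417 L/cmH2O = 0.4768 s.
t = −τ·ln(1 − 0.86) = −0.4768·ln(0.14) = 0.9374 s.

0.94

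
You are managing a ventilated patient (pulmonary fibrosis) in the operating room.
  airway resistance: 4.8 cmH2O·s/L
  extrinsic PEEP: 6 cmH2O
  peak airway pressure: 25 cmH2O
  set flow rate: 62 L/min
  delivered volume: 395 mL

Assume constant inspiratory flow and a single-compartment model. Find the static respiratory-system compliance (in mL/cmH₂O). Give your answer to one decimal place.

28.1

Flow: 62 L/min ÷ 60 = 1.0333 L/s.
Equation of motion (constant flow): PIP = Vt/C + R·V̇ + PEEP.
Vt/C = PIP − R·V̇ − PEEP = 25 − 4.8×1.0333 − 6 = 25 − 4.96 − 6 = 14.04 cmH2O.
C = Vt / 14.04 = 395 / 14.04 = 28.134 mL/cmH2O.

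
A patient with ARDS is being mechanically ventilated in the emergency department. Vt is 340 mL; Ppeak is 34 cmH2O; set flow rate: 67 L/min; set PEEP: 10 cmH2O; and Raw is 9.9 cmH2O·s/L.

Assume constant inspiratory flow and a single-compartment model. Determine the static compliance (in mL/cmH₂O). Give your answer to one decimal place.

Flow: 67 L/min ÷ 60 = 1.1167 L/s.
Equation of motion (constant flow): PIP = Vt/C + R·V̇ + PEEP.
Vt/C = PIP − R·V̇ − PEEP = 34 − 9.9×1.1167 − 10 = 34 − 11.055 − 10 = 12.945 cmH2O.
C = Vt / 12.945 = 340 / 12.945 = 26.265 mL/cmH2O.

26.3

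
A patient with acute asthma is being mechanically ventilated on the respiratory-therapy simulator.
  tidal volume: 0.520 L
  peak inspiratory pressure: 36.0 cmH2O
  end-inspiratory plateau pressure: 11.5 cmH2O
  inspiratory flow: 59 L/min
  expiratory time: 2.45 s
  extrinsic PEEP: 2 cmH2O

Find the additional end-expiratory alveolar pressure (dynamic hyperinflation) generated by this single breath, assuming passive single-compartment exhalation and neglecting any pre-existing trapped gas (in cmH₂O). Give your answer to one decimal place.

1.6

Flow: 59 L/min ÷ 60 = 0.9833 L/s.
R = (PIP − Pplat)/V̇ = (36.0 − 11.5) / 0.9833 = 24.5/0.9833 = 24.916 cmH2O·s/L.
C = Vt/(Pplat − PEEP) = 520.0 / (11.5 − 2) = 520.0/9.5 = 54.737 mL/cmH2O.
τ = R × C = 24.916 × 0.05474 L/cmH2O = 1.364 s.
Fraction remaining = e^(−Te/τ) = e^(−2.45/1.364) = 0.1659; trapped volume = 520.0 × 0.1659 = 86.268 mL.
Additional alveolar pressure from trapping ≈ V_trapped / C = 86.268 / 54.737 = 1.576 cmH2O.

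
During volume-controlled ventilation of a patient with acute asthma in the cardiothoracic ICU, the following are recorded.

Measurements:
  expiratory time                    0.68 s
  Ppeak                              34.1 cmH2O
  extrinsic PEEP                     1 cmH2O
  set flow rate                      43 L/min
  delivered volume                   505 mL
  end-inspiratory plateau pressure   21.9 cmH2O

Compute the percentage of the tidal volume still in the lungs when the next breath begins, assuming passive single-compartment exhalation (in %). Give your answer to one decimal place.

19.1

Flow: 43 L/min ÷ 60 = 0.7167 L/s.
R = (PIP − Pplat)/V̇ = (34.1 − 21.9) / 0.7167 = 12.2/0.7167 = 17.022 cmH2O·s/L.
C = Vt/(Pplat − PEEP) = 505.0 / (21.9 − 1) = 505.0/20.9 = 24.163 mL/cmH2O.
τ = R × C = 17.022 × 0.02416 L/cmH2O = 0.4113 s.
Fraction remaining at end-expiration = e^(−Te/τ) = e^(−0.68/0.4113) = 0.1914 → 19.14%.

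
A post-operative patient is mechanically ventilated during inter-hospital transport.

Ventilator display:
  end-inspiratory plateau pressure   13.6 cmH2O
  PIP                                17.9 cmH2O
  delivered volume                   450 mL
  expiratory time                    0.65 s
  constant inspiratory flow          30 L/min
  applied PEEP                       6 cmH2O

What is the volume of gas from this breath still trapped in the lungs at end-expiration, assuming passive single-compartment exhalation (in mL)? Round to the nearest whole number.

126

Flow: 30 L/min ÷ 60 = 0.5 L/s.
R = (PIP − Pplat)/V̇ = (17.9 − 13.6) / 0.5 = 4.3/0.5 = 8.6 cmH2O·s/L.
C = Vt/(Pplat − PEEP) = 450.0 / (13.6 − 6) = 450.0/7.6 = 59.211 mL/cmH2O.
τ = R × C = 8.6 × 0.05921 L/cmH2O = 0.5092 s.
Fraction remaining = e^(−Te/τ) = e^(−0.65/0.5092) = 0.279.
Trapped volume = 450.0 × 0.279 = 125.55 mL.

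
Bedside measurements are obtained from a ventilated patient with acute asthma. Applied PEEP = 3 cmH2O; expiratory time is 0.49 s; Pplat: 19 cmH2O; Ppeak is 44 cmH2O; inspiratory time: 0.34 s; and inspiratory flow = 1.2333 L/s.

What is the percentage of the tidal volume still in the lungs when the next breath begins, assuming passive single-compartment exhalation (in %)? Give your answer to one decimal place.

Vt = flow × Ti = 1.2333 L/s × 0.34 s × 1000 mL/L = 419.32 mL.
R = (PIP − Pplat)/V̇ = (44 − 19) / 1.2333 = 25.0/1.2333 = 20.271 cmH2O·s/L.
C = Vt/(Pplat − PEEP) = 419.32 / (19 − 3) = 419.32/16.0 = 26.208 mL/cmH2O.
τ = R × C = 20.271 × 0.02621 L/cmH2O = 0.5313 s.
Fraction remaining at end-expiration = e^(−Te/τ) = e^(−0.49/0.5313) = 0.3976 → 39.76%.

39.8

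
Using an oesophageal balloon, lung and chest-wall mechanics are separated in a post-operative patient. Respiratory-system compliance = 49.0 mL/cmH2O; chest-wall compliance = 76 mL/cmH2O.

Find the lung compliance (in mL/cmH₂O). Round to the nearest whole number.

1/CL = 1/Crs − 1/Ccw.
1/CL = 1/49.0 − 1/76 = 0.00725.
CL = 137.93 mL/cmH2O.

138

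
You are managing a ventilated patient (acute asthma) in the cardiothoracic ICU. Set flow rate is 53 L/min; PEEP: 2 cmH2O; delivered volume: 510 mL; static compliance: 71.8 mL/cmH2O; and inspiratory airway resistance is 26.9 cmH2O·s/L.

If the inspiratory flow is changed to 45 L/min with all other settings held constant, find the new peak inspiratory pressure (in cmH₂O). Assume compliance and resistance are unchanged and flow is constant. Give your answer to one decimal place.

29.3

Flow: 53 L/min ÷ 60 = 0.8833 L/s.
New flow: 45 L/min ÷ 60 = 0.75 L/s.
PIP = Vt/C + R·V̇ + PEEP (constant-flow equation of motion).
Only the resistive term changes: ΔPIP = R × ΔV̇ = 26.9 × (0.75 − 0.8833) = 26.9 × -0.1333 = -3.586 cmH2O.
Original PIP = 510/71.8 + 26.9×0.8833 + 2 = 32.864 cmH2O; new PIP = 32.864 + (-3.586) = 29.278 cmH2O.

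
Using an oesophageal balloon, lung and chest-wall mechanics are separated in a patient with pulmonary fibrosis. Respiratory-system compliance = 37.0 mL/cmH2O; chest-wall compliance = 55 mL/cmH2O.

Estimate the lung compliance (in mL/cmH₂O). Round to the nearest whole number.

113

1/CL = 1/Crs − 1/Ccw.
1/CL = 1/37.0 − 1/55 = 0.008845.
CL = 113.06 mL/cmH2O.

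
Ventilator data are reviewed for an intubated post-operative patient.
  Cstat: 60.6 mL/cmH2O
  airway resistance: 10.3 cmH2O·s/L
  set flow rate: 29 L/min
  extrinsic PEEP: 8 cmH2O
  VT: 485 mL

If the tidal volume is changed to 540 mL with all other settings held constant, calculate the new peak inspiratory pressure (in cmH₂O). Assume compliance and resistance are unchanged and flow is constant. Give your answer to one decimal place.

Flow: 29 L/min ÷ 60 = 0.4833 L/s.
PIP = Vt/C + R·V̇ + PEEP (constant-flow equation of motion).
Only the elastic term changes: ΔPIP = ΔVt / C = (540 − 485) / 60.6 = 0.9076 cmH2O.
Original PIP = 485/60.6 + 10.3×0.4833 + 8 = 20.981 cmH2O; new PIP = 20.981 + (0.9076) = 21.889 cmH2O.

21.9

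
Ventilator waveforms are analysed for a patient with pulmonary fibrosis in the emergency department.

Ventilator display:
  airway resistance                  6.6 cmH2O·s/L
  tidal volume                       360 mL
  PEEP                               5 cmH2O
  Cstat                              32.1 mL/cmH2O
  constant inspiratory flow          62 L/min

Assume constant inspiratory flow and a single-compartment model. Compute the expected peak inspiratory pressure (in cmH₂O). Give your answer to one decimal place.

23.0

Flow: 62 L/min ÷ 60 = 1.0333 L/s.
Equation of motion (constant flow): PIP = Vt/C + R·V̇ + PEEP.
PIP = 360/32.1 + 6.6×1.0333 + 5 = 11.215 + 6.82 + 5 = 23.035 cmH2O.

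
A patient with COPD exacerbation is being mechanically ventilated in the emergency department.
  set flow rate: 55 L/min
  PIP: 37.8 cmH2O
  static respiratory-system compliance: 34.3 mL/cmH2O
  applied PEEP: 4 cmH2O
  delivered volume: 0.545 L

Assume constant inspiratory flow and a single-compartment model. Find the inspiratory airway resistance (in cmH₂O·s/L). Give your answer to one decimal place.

19.5

Flow: 55 L/min ÷ 60 = 0.9167 L/s.
Equation of motion (constant flow): PIP = Vt/C + R·V̇ + PEEP.
R·V̇ = PIP − Vt/C − PEEP = 37.8 − 545/34.3 − 4 = 37.8 − 15.889 − 4 = 17.911 cmH2O.
R = 17.911 / 0.9167 = 19.539 cmH2O·s/L.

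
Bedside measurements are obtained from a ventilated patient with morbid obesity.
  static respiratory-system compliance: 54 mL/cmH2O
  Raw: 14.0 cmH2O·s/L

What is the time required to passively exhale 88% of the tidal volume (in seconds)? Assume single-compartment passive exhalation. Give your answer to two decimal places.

τ = R × C = 14.0 × 54 mL/cmH2O = 14.0 × 0.054 L/cmH2O = 0.756 s.
Exhaled fraction f = 1 − e^(−t/τ) → t = −τ·ln(1 − f) = −0.756·ln(0.12) = 1.603 s.

1.60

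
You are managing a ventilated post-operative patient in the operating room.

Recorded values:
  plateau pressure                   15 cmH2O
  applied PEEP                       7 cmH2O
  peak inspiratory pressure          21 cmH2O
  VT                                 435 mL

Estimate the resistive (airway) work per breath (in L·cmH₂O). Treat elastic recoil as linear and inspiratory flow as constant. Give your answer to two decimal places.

With constant inspiratory flow the resistive pressure is constant at PIP − Pplat = 21 − 15 = 6.0 cmH2O, so resistive work = 6.0 × 0.435 = 2.61 L·cmH2O.

2.61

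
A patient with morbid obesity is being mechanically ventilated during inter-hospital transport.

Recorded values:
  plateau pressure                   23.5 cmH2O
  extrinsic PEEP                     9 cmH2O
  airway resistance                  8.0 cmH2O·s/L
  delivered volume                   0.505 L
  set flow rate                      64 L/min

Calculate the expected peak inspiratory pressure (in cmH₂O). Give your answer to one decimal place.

Flow: 64 L/min ÷ 60 = 1.0667 L/s.
PIP = Pplat + Raw × flow = 23.5 + 8.0 × 1.0667 = 23.5 + 8.534 = 32.034 cmH2O.

32.0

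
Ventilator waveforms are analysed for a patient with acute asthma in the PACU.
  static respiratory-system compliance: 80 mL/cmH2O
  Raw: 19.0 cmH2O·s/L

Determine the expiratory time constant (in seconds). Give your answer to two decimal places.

τ = R × C = 19.0 × 80 mL/cmH2O = 19.0 × 0.080 L/cmH2O = 1.52 s.

1.52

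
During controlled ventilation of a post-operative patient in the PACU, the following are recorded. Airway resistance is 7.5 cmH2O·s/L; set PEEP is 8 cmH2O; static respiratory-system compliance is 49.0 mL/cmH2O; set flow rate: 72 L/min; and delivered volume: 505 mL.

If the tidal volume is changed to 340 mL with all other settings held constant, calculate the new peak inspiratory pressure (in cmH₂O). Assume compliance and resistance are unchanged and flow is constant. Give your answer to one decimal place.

23.9

Flow: 72 L/min ÷ 60 = 1.2 L/s.
PIP = Vt/C + R·V̇ + PEEP (constant-flow equation of motion).
Only the elastic term changes: ΔPIP = ΔVt / C = (340 − 505) / 49.0 = -3.367 cmH2O.
Original PIP = 505/49.0 + 7.5×1.2 + 8 = 27.306 cmH2O; new PIP = 27.306 + (-3.367) = 23.939 cmH2O.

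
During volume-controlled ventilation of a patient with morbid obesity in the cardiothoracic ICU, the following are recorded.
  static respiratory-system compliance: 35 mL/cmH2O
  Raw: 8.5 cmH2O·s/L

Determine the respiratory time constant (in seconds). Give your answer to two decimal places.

τ = R × C = 8.5 × 35 mL/cmH2O = 8.5 × 0.035 L/cmH2O = 0.2975 s.

0.30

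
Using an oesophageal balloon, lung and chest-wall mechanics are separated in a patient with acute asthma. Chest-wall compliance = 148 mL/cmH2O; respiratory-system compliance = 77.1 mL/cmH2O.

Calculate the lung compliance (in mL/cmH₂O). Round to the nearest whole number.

161

1/CL = 1/Crs − 1/Ccw.
1/CL = 1/77.1 − 1/148 = 0.006213.
CL = 160.95 mL/cmH2O.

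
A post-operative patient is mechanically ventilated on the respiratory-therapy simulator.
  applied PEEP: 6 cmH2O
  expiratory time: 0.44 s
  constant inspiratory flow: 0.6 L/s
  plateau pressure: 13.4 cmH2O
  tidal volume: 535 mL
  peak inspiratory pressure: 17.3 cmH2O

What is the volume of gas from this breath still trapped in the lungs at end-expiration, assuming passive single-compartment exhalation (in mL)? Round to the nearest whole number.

R = (PIP − Pplat)/V̇ = (17.3 − 13.4) / 0.6 = 3.9/0.6 = 6.5 cmH2O·s/L.
C = Vt/(Pplat − PEEP) = 535.0 / (13.4 − 6) = 535.0/7.4 = 72.297 mL/cmH2O.
τ = R × C = 6.5 × 0.0723 L/cmH2O = 0.47 s.
Fraction remaining = e^(−Te/τ) = e^(−0.44/0.47) = 0.3921.
Trapped volume = 535.0 × 0.3921 = 209.77 mL.

210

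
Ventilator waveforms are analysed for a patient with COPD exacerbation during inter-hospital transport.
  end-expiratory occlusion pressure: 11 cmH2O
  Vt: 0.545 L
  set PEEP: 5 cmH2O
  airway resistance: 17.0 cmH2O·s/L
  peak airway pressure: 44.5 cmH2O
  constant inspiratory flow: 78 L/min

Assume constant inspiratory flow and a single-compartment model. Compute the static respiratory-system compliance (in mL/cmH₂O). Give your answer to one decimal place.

47.8

Flow: 78 L/min ÷ 60 = 1.3 L/s.
Total PEEP = 11 cmH2O (set 5 + intrinsic 6); this is the baseline alveolar pressure.
Equation of motion (constant flow): PIP = Vt/C + R·V̇ + PEEP.
Vt/C = PIP − R·V̇ − PEEP = 44.5 − 17.0×1.3 − 11 = 44.5 − 22.1 − 11 = 11.4 cmH2O.
C = Vt / 11.4 = 545 / 11.4 = 47.807 mL/cmH2O.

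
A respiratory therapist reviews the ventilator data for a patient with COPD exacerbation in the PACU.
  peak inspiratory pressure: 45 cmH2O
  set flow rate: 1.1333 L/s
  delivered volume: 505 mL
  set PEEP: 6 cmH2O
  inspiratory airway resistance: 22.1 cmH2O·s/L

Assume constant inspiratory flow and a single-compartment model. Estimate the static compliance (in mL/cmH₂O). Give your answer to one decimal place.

Equation of motion (constant flow): PIP = Vt/C + R·V̇ + PEEP.
Vt/C = PIP − R·V̇ − PEEP = 45 − 22.1×1.1333 − 6 = 45 − 25.046 − 6 = 13.954 cmH2O.
C = Vt / 13.954 = 505 / 13.954 = 36.19 mL/cmH2O.

36.2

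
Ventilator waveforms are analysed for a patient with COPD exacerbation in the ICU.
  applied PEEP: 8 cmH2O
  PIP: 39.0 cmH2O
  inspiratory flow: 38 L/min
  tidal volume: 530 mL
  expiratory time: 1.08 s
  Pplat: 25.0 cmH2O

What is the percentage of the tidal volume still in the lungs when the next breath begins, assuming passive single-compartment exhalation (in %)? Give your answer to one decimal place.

20.9

Flow: 38 L/min ÷ 60 = 0.6333 L/s.
R = (PIP − Pplat)/V̇ = (39.0 − 25.0) / 0.6333 = 14.0/0.6333 = 22.106 cmH2O·s/L.
C = Vt/(Pplat − PEEP) = 530.0 / (25.0 − 8) = 530.0/17.0 = 31.176 mL/cmH2O.
τ = R × C = 22.106 × 0.03118 L/cmH2O = 0.6893 s.
Fraction remaining at end-expiration = e^(−Te/τ) = e^(−1.08/0.6893) = 0.2087 → 20.87%.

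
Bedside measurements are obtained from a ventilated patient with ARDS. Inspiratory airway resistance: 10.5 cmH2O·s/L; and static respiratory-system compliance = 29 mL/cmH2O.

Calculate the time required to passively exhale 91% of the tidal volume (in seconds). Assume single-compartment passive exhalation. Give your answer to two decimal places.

0.73

τ = R × C = 10.5 × 29 mL/cmH2O = 10.5 × 0.029 L/cmH2O = 0.3045 s.
Exhaled fraction f = 1 − e^(−t/τ) → t = −τ·ln(1 − f) = −0.3045·ln(0.09) = 0.7332 s.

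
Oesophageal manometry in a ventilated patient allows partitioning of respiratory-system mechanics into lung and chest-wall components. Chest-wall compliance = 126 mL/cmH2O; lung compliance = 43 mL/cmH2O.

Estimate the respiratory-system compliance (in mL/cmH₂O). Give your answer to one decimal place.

32.1

Lung and chest wall are elastances in series: 1/Crs = 1/CL + 1/Ccw.
1/Crs = 1/43 + 1/126 = 0.03119.
Crs = 32.062 mL/cmH2O.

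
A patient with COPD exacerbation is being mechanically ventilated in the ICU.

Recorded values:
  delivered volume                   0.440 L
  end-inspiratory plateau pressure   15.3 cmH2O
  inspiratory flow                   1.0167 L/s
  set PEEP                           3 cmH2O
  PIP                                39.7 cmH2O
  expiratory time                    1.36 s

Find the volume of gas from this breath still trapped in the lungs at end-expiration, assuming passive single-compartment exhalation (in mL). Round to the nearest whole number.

90

R = (PIP − Pplat)/V̇ = (39.7 − 15.3) / 1.0167 = 24.4/1.0167 = 23.999 cmH2O·s/L.
C = Vt/(Pplat − PEEP) = 440.0 / (15.3 − 3) = 440.0/12.3 = 35.772 mL/cmH2O.
τ = R × C = 23.999 × 0.03577 L/cmH2O = 0.8584 s.
Fraction remaining = e^(−Te/τ) = e^(−1.36/0.8584) = 0.2051.
Trapped volume = 440.0 × 0.2051 = 90.244 mL.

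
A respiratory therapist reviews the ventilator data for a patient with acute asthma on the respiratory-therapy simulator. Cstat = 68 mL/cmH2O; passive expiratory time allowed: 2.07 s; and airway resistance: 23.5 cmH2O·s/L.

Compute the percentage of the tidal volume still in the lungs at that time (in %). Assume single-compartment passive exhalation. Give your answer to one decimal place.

27.4

τ = R × C = 23.5 × 68 mL/cmH2O = 23.5 × 0.068 L/cmH2O = 1.598 s.
Passive exhalation: V(t)/V₀ = e^(−t/τ) = e^(−2.07/1.598) = 0.2738.
Fraction remaining = 0.2738 → 27.38%.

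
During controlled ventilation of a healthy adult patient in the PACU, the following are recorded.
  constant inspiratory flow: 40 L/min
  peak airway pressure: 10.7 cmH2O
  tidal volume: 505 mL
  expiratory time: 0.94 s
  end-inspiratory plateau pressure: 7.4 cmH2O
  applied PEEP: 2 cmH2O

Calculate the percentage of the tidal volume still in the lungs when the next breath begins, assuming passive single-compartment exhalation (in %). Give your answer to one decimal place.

13.1

Flow: 40 L/min ÷ 60 = 0.6667 L/s.
R = (PIP − Pplat)/V̇ = (10.7 − 7.4) / 0.6667 = 3.3/0.6667 = 4.95 cmH2O·s/L.
C = Vt/(Pplat − PEEP) = 505.0 / (7.4 − 2) = 505.0/5.4 = 93.519 mL/cmH2O.
τ = R × C = 4.95 × 0.09352 L/cmH2O = 0.4629 s.
Fraction remaining at end-expiration = e^(−Te/τ) = e^(−0.94/0.4629) = 0.1312 → 13.12%.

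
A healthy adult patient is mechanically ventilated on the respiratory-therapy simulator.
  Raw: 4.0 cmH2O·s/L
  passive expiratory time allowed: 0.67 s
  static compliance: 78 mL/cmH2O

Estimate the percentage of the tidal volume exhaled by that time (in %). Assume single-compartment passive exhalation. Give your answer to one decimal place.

88.3

τ = R × C = 4.0 × 78 mL/cmH2O = 4.0 × 0.078 L/cmH2O = 0.312 s.
Passive exhalation: V(t)/V₀ = e^(−t/τ) = e^(−0.67/0.312) = 0.1168.
Fraction exhaled = 1 − 0.1168 = 0.8832 → 88.32%.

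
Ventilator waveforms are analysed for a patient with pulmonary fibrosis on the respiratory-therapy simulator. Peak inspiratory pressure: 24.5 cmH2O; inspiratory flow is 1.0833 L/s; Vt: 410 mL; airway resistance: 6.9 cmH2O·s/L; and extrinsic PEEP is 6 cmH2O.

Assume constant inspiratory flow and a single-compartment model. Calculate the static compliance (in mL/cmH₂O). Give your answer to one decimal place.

37.2

Equation of motion (constant flow): PIP = Vt/C + R·V̇ + PEEP.
Vt/C = PIP − R·V̇ − PEEP = 24.5 − 6.9×1.0833 − 6 = 24.5 − 7.475 − 6 = 11.025 cmH2O.
C = Vt / 11.025 = 410 / 11.025 = 37.188 mL/cmH2O.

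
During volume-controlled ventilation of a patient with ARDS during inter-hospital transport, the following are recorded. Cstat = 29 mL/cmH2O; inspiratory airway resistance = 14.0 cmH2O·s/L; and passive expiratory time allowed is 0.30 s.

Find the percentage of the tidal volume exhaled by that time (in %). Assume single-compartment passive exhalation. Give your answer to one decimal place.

τ = R × C = 14.0 × 29 mL/cmH2O = 14.0 × 0.029 L/cmH2O = 0.406 s.
Passive exhalation: V(t)/V₀ = e^(−t/τ) = e^(−0.30/0.406) = 0.4776.
Fraction exhaled = 1 − 0.4776 = 0.5224 → 52.24%.

52.2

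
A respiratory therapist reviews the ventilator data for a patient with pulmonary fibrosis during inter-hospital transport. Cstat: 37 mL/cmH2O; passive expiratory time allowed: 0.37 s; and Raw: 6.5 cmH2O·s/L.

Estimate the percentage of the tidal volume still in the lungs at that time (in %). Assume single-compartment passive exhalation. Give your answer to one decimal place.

τ = R × C = 6.5 × 37 mL/cmH2O = 6.5 × 0.037 L/cmH2O = 0.2405 s.
Passive exhalation: V(t)/V₀ = e^(−t/τ) = e^(−0.37/0.2405) = 0.2147.
Fraction remaining = 0.2147 → 21.47%.

21.5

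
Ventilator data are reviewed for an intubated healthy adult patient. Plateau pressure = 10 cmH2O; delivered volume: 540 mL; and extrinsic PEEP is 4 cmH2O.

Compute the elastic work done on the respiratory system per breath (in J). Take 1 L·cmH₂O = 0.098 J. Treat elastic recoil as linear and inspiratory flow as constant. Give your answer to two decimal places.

0.16

Elastic work ≈ ½ × (Pplat − PEEP) × Vt = 0.5 × (10 − 4) × 0.540 L = 0.5 × 6.0 × 0.540 = 1.62 L·cmH2O.
× 0.098 J/(L·cmH2O) → 0.1588 J.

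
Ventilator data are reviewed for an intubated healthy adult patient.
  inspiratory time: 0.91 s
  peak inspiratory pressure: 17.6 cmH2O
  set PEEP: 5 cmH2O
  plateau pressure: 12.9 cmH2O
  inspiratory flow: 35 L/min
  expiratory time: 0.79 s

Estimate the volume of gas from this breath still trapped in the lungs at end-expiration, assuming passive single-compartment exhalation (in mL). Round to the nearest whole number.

123

Flow: 35 L/min ÷ 60 = 0.5833 L/s.
Vt = flow × Ti = 0.5833 L/s × 0.91 s × 1000 mL/L = 530.8 mL.
R = (PIP − Pplat)/V̇ = (17.6 − 12.9) / 0.5833 = 4.7/0.5833 = 8.058 cmH2O·s/L.
C = Vt/(Pplat − PEEP) = 530.8 / (12.9 − 5) = 530.8/7.9 = 67.19 mL/cmH2O.
τ = R × C = 8.058 × 0.06719 L/cmH2O = 0.5414 s.
Fraction remaining = e^(−Te/τ) = e^(−0.79/0.5414) = 0.2324.
Trapped volume = 530.8 × 0.2324 = 123.36 mL.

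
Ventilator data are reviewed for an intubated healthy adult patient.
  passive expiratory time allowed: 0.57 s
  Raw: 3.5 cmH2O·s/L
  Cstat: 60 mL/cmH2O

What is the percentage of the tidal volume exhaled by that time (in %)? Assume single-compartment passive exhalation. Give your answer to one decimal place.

τ = R × C = 3.5 × 60 mL/cmH2O = 3.5 × 0.060 L/cmH2O = 0.21 s.
Passive exhalation: V(t)/V₀ = e^(−t/τ) = e^(−0.57/0.21) = 0.06625.
Fraction exhaled = 1 − 0.06625 = 0.9338 → 93.38%.

93.4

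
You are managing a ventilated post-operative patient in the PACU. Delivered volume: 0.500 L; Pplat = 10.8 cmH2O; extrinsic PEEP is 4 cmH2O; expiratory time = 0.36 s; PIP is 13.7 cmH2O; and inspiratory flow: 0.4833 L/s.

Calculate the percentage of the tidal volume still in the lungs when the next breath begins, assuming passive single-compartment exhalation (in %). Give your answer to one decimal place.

R = (PIP − Pplat)/V̇ = (13.7 − 10.8) / 0.4833 = 2.9/0.4833 = 6.0 cmH2O·s/L.
C = Vt/(Pplat − PEEP) = 500.0 / (10.8 − 4) = 500.0/6.8 = 73.529 mL/cmH2O.
τ = R × C = 6.0 × 0.07353 L/cmH2O = 0.4412 s.
Fraction remaining at end-expiration = e^(−Te/τ) = e^(−0.36/0.4412) = 0.4422 → 44.22%.

44.2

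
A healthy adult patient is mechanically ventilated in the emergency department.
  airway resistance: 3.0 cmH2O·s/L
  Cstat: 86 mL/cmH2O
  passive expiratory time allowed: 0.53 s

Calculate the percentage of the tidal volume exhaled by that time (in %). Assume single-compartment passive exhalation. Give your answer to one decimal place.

87.2

τ = R × C = 3.0 × 86 mL/cmH2O = 3.0 × 0.086 L/cmH2O = 0.258 s.
Passive exhalation: V(t)/V₀ = e^(−t/τ) = e^(−0.53/0.258) = 0.1282.
Fraction exhaled = 1 − 0.1282 = 0.8718 → 87.18%.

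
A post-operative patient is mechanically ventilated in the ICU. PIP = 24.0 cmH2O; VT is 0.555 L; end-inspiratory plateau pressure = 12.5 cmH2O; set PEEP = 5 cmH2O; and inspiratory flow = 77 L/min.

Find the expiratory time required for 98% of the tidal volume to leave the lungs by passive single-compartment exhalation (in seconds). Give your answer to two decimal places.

2.59

Flow: 77 L/min ÷ 60 = 1.2833 L/s.
R = (PIP − Pplat)/V̇ = (24.0 − 12.5) / 1.2833 = 11.5/1.2833 = 8.961 cmH2O·s/L.
C = Vt/(Pplat − PEEP) = 555.0 / (12.5 − 5) = 555.0/7.5 = 74.0 mL/cmH2O.
τ = R × C = 8.961 × 0.074 L/cmH2O = 0.6631 s.
t = −τ·ln(1 − 0.98) = −0.6631·ln(0.02) = 2.594 s.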